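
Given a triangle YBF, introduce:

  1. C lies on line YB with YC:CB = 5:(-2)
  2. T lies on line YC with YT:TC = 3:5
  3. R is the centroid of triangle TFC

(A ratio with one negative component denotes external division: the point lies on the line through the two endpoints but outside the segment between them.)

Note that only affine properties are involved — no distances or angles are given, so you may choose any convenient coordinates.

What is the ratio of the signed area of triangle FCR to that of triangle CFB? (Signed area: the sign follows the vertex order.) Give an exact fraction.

Choose coordinates Y = (0, 0), B = (1, 0), F = (0, 1).
1. C lies on line YB with YC:CB = 5:(-2) ⇒ C = (5/3, 0)
2. T lies on line YC with YT:TC = 3:5 ⇒ T = (5/8, 0)
3. R is the centroid of triangle TFC ⇒ R = (55/72, 1/3)
2·[FCR] = -25/72, 2·[CFB] = 2/3
[FCR]:[CFB] = -25/72:2/3 = -25/48

[FCR]:[CFB] = -25/48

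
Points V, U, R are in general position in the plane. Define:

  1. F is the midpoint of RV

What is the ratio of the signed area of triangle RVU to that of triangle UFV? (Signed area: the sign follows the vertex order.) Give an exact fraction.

Work in coordinates with V = (0, 0), U = (1, 0), R = (0, 1).
1. F is the midpoint of RV ⇒ F = (0, 1/2)
2·[RVU] = 1, 2·[UFV] = 1/2
[RVU]:[UFV] = 1:1/2 = 2

[RVU]:[UFV] = 2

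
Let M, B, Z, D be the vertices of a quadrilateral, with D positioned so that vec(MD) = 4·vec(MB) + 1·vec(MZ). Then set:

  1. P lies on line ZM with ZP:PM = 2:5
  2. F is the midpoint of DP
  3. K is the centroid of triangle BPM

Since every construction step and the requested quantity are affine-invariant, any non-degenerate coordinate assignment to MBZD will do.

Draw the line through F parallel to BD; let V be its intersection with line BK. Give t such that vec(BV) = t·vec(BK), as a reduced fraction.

t = 33/29

Set M = (0, 0), B = (1, 0), Z = (0, 1), D = (4, 1); any affine frame gives the same invariant.
1. P lies on line ZM with ZP:PM = 2:5 ⇒ P = (0, 5/7)
2. F is the midpoint of DP ⇒ F = (2, 6/7)
3. K is the centroid of triangle BPM ⇒ K = (1/3, 5/21)
through F parallel to BD: direction (3, 1); meets BK at V = (7/29, 55/203)
V = B + t·(K−B) with t = 33/29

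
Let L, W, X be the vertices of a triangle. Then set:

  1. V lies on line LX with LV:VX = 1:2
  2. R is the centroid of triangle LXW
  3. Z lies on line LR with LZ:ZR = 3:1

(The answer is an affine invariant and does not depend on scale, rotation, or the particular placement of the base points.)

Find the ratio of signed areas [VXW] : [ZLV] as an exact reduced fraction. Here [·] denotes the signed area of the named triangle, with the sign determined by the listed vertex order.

[VXW]:[ZLV] = 8

Set L = (0, 0), W = (1, 0), X = (0, 1); any affine frame gives the same invariant.
1. V lies on line LX with LV:VX = 1:2 ⇒ V = (0, 1/3)
2. R is the centroid of triangle LXW ⇒ R = (1/3, 1/3)
3. Z lies on line LR with LZ:ZR = 3:1 ⇒ Z = (1/4, 1/4)
2·[VXW] = -2/3, 2·[ZLV] = -1/12
[VXW]:[ZLV] = -2/3:-1/12 = 8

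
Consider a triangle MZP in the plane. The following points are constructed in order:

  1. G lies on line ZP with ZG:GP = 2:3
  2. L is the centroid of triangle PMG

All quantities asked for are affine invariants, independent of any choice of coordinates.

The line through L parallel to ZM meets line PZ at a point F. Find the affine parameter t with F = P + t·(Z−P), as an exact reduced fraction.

Assign M = (0, 0), Z = (1, 0), P = (0, 1) — the answer is frame-independent, so this choice is without loss of generality.
1. G lies on line ZP with ZG:GP = 2:3 ⇒ G = (3/5, 2/5)
2. L is the centroid of triangle PMG ⇒ L = (1/5, 7/15)
through L parallel to ZM: direction (-1, 0); meets PZ at F = (8/15, 7/15)
F = P + t·(Z−P) with t = 8/15

t = 8/15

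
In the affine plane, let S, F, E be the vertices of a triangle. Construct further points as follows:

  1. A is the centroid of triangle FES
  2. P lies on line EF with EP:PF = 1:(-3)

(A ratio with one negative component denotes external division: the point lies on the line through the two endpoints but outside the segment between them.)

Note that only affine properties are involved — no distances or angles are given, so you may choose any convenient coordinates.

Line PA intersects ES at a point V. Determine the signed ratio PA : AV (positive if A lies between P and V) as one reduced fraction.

Work in coordinates with S = (0, 0), F = (1, 0), E = (0, 1).
1. A is the centroid of triangle FES ⇒ A = (1/3, 1/3)
2. P lies on line EF with EP:PF = 1:(-3) ⇒ P = (-1/2, 3/2)
line PA meets ES at V = (0, 4/5)
A = P + t·(V−P) with t = 5/3, so PA:AV = 5/3:-2/3

PA:AV = -5/2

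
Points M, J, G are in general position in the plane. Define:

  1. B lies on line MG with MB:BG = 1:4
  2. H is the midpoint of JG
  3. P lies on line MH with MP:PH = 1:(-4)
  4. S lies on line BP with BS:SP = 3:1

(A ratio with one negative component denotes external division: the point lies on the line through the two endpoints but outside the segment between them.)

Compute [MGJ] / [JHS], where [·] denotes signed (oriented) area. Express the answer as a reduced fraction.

Work in coordinates with M = (0, 0), J = (1, 0), G = (0, 1).
1. B lies on line MG with MB:BG = 1:4 ⇒ B = (0, 1/5)
2. H is the midpoint of JG ⇒ H = (1/2, 1/2)
3. P lies on line MH with MP:PH = 1:(-4) ⇒ P = (-1/6, -1/6)
4. S lies on line BP with BS:SP = 3:1 ⇒ S = (-1/8, -3/40)
2·[MGJ] = -1, 2·[JHS] = 3/5
[MGJ]:[JHS] = -1:3/5 = -5/3

[MGJ]:[JHS] = -5/3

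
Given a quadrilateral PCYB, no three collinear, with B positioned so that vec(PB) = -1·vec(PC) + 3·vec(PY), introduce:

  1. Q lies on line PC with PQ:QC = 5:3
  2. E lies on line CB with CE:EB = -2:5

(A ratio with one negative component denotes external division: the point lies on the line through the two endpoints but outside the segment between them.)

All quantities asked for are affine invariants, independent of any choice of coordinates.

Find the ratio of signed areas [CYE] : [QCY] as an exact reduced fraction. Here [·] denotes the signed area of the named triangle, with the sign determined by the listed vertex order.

[CYE]:[QCY] = 16/9

Set P = (0, 0), C = (1, 0), Y = (0, 1), B = (-1, 3); any affine frame gives the same invariant.
1. Q lies on line PC with PQ:QC = 5:3 ⇒ Q = (5/8, 0)
2. E lies on line CB with CE:EB = -2:5 ⇒ E = (7/3, -2)
2·[CYE] = 2/3, 2·[QCY] = 3/8
[CYE]:[QCY] = 2/3:3/8 = 16/9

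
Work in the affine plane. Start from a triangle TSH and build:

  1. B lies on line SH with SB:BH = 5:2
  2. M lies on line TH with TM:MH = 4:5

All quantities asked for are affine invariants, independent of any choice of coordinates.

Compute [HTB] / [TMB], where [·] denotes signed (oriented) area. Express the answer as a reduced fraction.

Choose coordinates T = (0, 0), S = (1, 0), H = (0, 1).
1. B lies on line SH with SB:BH = 5:2 ⇒ B = (2/7, 5/7)
2. M lies on line TH with TM:MH = 4:5 ⇒ M = (0, 4/9)
2·[HTB] = 2/7, 2·[TMB] = -8/63
[HTB]:[TMB] = 2/7:-8/63 = -9/4

[HTB]:[TMB] = -9/4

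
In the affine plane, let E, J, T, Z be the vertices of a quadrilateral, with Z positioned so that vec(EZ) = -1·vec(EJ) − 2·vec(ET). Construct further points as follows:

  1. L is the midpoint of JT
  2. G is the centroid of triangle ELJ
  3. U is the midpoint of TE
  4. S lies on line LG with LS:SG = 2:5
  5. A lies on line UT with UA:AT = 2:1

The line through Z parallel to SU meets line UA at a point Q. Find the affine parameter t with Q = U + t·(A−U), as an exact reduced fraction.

Work in coordinates with E = (0, 0), J = (1, 0), T = (0, 1), Z = (-1, -2).
1. L is the midpoint of JT ⇒ L = (1/2, 1/2)
2. G is the centroid of triangle ELJ ⇒ G = (1/2, 1/6)
3. U is the midpoint of TE ⇒ U = (0, 1/2)
4. S lies on line LG with LS:SG = 2:5 ⇒ S = (1/2, 17/42)
5. A lies on line UT with UA:AT = 2:1 ⇒ A = (0, 5/6)
through Z parallel to SU: direction (-1/2, 2/21); meets UA at Q = (0, -46/21)
Q = U + t·(A−U) with t = -113/14

t = -113/14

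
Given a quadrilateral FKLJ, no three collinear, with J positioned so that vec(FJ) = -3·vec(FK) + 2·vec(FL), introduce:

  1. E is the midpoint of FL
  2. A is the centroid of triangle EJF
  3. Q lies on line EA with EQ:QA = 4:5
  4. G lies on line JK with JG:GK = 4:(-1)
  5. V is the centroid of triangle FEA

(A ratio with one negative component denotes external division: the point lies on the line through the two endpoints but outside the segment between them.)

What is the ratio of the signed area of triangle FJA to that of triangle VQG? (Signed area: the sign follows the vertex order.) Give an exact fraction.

[FJA]:[VQG] = 81/68

Assign F = (0, 0), K = (1, 0), L = (0, 1), J = (-3, 2) — the answer is frame-independent, so this choice is without loss of generality.
1. E is the midpoint of FL ⇒ E = (0, 1/2)
2. A is the centroid of triangle EJF ⇒ A = (-1, 5/6)
3. Q lies on line EA with EQ:QA = 4:5 ⇒ Q = (-4/9, 35/54)
4. G lies on line JK with JG:GK = 4:(-1) ⇒ G = (7/3, -2/3)
5. V is the centroid of triangle FEA ⇒ V = (-1/3, 4/9)
2·[FJA] = -1/2, 2·[VQG] = -34/81
[FJA]:[VQG] = -1/2:-34/81 = 81/68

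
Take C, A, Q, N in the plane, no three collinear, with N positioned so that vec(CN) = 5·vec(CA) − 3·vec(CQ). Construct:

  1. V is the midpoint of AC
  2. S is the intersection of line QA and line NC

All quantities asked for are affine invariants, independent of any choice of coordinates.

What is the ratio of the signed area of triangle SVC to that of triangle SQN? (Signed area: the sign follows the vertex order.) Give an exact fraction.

Set C = (0, 0), A = (1, 0), Q = (0, 1), N = (5, -3); any affine frame gives the same invariant.
1. V is the midpoint of AC ⇒ V = (1/2, 0)
2. S is the intersection of line QA and line NC ⇒ S = (5/2, -3/2)
2·[SVC] = 3/4, 2·[SQN] = -5/2
[SVC]:[SQN] = 3/4:-5/2 = -3/10

[SVC]:[SQN] = -3/10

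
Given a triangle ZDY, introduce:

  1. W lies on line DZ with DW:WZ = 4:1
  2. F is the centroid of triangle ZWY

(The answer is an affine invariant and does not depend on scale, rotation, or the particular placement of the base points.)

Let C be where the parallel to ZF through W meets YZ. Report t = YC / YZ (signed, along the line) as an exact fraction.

Set Z = (0, 0), D = (1, 0), Y = (0, 1); any affine frame gives the same invariant.
1. W lies on line DZ with DW:WZ = 4:1 ⇒ W = (1/5, 0)
2. F is the centroid of triangle ZWY ⇒ F = (1/15, 1/3)
through W parallel to ZF: direction (1/15, 1/3); meets YZ at C = (0, -1)
C = Y + t·(Z−Y) with t = 2

t = 2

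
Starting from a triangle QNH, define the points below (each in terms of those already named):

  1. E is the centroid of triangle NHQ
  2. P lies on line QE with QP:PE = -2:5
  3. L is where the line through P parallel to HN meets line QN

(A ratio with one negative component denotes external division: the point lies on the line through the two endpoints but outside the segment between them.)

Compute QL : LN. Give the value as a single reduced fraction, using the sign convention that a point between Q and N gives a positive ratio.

Set Q = (0, 0), N = (1, 0), H = (0, 1); any affine frame gives the same invariant.
1. E is the centroid of triangle NHQ ⇒ E = (1/3, 1/3)
2. P lies on line QE with QP:PE = -2:5 ⇒ P = (-2/9, -2/9)
3. L is where the line through P parallel to HN meets line QN ⇒ L = (-4/9, 0)
L = Q + t·(N−Q) with t = -4/9, so QL:LN = t:(1−t) = -4/9:13/9

QL:LN = -4/13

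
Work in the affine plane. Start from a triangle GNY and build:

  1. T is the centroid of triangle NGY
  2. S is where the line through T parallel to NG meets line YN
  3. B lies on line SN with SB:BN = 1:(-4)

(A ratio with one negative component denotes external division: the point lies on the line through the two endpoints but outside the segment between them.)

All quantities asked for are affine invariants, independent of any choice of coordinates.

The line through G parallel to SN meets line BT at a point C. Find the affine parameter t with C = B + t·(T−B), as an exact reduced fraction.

Assign G = (0, 0), N = (1, 0), Y = (0, 1) — the answer is frame-independent, so this choice is without loss of generality.
1. T is the centroid of triangle NGY ⇒ T = (1/3, 1/3)
2. S is where the line through T parallel to NG meets line YN ⇒ S = (2/3, 1/3)
3. B lies on line SN with SB:BN = 1:(-4) ⇒ B = (5/9, 4/9)
through G parallel to SN: direction (1/3, -1/3); meets BT at C = (-1/9, 1/9)
C = B + t·(T−B) with t = 3

t = 3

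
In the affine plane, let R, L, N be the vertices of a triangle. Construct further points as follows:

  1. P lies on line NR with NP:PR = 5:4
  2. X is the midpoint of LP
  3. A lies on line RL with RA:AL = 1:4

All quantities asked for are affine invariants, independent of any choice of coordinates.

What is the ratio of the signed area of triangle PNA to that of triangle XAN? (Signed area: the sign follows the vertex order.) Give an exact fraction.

[PNA]:[XAN] = 10/31

Choose coordinates R = (0, 0), L = (1, 0), N = (0, 1).
1. P lies on line NR with NP:PR = 5:4 ⇒ P = (0, 4/9)
2. X is the midpoint of LP ⇒ X = (1/2, 2/9)
3. A lies on line RL with RA:AL = 1:4 ⇒ A = (1/5, 0)
2·[PNA] = -1/9, 2·[XAN] = -31/90
[PNA]:[XAN] = -1/9:-31/90 = 10/31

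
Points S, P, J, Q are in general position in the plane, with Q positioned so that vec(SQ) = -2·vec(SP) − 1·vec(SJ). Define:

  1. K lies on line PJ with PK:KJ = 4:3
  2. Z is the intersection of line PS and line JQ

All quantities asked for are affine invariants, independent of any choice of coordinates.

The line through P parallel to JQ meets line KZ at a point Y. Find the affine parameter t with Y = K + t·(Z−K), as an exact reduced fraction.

t = -4/3

Work in coordinates with S = (0, 0), P = (1, 0), J = (0, 1), Q = (-2, -1).
1. K lies on line PJ with PK:KJ = 4:3 ⇒ K = (3/7, 4/7)
2. Z is the intersection of line PS and line JQ ⇒ Z = (-1, 0)
through P parallel to JQ: direction (-2, -2); meets KZ at Y = (7/3, 4/3)
Y = K + t·(Z−K) with t = -4/3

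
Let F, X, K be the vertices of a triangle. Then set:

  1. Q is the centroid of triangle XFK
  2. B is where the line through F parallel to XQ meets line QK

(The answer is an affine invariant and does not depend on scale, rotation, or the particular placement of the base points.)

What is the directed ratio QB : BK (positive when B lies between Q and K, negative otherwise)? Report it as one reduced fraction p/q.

QB:BK = -1/2

Set F = (0, 0), X = (1, 0), K = (0, 1); any affine frame gives the same invariant.
1. Q is the centroid of triangle XFK ⇒ Q = (1/3, 1/3)
2. B is where the line through F parallel to XQ meets line QK ⇒ B = (2/3, -1/3)
B = Q + t·(K−Q) with t = -1, so QB:BK = t:(1−t) = -1:2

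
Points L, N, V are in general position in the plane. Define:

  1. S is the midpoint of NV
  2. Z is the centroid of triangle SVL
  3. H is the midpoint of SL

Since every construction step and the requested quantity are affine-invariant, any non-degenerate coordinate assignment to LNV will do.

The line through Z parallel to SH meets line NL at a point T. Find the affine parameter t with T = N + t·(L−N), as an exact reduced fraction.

Work in coordinates with L = (0, 0), N = (1, 0), V = (0, 1).
1. S is the midpoint of NV ⇒ S = (1/2, 1/2)
2. Z is the centroid of triangle SVL ⇒ Z = (1/6, 1/2)
3. H is the midpoint of SL ⇒ H = (1/4, 1/4)
through Z parallel to SH: direction (-1/4, -1/4); meets NL at T = (-1/3, 0)
T = N + t·(L−N) with t = 4/3

t = 4/3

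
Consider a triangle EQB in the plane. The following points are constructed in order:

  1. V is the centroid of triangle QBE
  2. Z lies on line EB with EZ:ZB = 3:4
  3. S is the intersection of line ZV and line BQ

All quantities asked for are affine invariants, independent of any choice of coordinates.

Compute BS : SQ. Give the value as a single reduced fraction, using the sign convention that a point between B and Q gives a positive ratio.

Choose coordinates E = (0, 0), Q = (1, 0), B = (0, 1).
1. V is the centroid of triangle QBE ⇒ V = (1/3, 1/3)
2. Z lies on line EB with EZ:ZB = 3:4 ⇒ Z = (0, 3/7)
3. S is the intersection of line ZV and line BQ ⇒ S = (4/5, 1/5)
S = B + t·(Q−B) with t = 4/5, so BS:SQ = t:(1−t) = 4/5:1/5

BS:SQ = 4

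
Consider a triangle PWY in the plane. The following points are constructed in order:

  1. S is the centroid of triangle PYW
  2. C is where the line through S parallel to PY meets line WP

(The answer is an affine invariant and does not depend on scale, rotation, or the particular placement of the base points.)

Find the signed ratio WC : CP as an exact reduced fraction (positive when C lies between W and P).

Work in coordinates with P = (0, 0), W = (1, 0), Y = (0, 1).
1. S is the centroid of triangle PYW ⇒ S = (1/3, 1/3)
2. C is where the line through S parallel to PY meets line WP ⇒ C = (1/3, 0)
C = W + t·(P−W) with t = 2/3, so WC:CP = t:(1−t) = 2/3:1/3

WC:CP = 2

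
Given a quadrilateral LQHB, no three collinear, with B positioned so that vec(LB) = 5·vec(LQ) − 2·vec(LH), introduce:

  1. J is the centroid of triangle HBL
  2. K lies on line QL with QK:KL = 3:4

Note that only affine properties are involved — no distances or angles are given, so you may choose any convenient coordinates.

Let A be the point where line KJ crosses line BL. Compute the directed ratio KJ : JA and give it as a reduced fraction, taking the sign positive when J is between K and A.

KJ:JA = -11/35

Set L = (0, 0), Q = (1, 0), H = (0, 1), B = (5, -2); any affine frame gives the same invariant.
1. J is the centroid of triangle HBL ⇒ J = (5/3, -1/3)
2. K lies on line QL with QK:KL = 3:4 ⇒ K = (4/7, 0)
line KJ meets BL at A = (-20/11, 8/11)
J = K + t·(A−K) with t = -11/24, so KJ:JA = -11/24:35/24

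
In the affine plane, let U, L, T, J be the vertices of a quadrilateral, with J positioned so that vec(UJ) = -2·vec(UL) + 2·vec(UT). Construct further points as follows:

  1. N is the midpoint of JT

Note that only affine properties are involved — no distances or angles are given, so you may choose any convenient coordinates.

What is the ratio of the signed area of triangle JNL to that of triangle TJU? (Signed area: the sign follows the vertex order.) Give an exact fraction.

Assign U = (0, 0), L = (1, 0), T = (0, 1), J = (-2, 2) — the answer is frame-independent, so this choice is without loss of generality.
1. N is the midpoint of JT ⇒ N = (-1, 3/2)
2·[JNL] = -1/2, 2·[TJU] = 2
[JNL]:[TJU] = -1/2:2 = -1/4

[JNL]:[TJU] = -1/4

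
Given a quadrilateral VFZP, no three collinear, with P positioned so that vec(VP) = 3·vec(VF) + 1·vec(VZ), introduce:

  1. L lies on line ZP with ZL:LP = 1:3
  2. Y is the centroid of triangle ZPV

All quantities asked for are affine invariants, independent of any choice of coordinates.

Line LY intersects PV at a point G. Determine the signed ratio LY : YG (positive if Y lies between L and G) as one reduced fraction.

Choose coordinates V = (0, 0), F = (1, 0), Z = (0, 1), P = (3, 1).
1. L lies on line ZP with ZL:LP = 1:3 ⇒ L = (3/4, 1)
2. Y is the centroid of triangle ZPV ⇒ Y = (1, 2/3)
line LY meets PV at G = (6/5, 2/5)
Y = L + t·(G−L) with t = 5/9, so LY:YG = 5/9:4/9

LY:YG = 5/4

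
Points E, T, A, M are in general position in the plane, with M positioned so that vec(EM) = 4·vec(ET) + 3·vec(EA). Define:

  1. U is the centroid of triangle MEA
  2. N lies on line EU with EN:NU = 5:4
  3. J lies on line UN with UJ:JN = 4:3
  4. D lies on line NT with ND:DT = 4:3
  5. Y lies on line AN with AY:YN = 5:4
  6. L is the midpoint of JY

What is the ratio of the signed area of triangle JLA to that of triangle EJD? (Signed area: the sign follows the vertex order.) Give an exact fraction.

[JLA]:[EJD] = 35/282

Work in coordinates with E = (0, 0), T = (1, 0), A = (0, 1), M = (4, 3).
1. U is the centroid of triangle MEA ⇒ U = (4/3, 4/3)
2. N lies on line EU with EN:NU = 5:4 ⇒ N = (20/27, 20/27)
3. J lies on line UN with UJ:JN = 4:3 ⇒ J = (188/189, 188/189)
4. D lies on line NT with ND:DT = 4:3 ⇒ D = (8/9, 20/63)
5. Y lies on line AN with AY:YN = 5:4 ⇒ Y = (100/243, 208/243)
6. L is the midpoint of JY ⇒ L = (1196/1701, 1574/1701)
2·[JLA] = -40/567, 2·[EJD] = -752/1323
[JLA]:[EJD] = -40/567:-752/1323 = 35/282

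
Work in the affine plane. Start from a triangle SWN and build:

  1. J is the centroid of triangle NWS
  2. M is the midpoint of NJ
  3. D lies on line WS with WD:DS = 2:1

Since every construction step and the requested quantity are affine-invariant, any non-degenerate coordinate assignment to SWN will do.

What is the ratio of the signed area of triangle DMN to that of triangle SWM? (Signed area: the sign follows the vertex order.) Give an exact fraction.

[DMN]:[SWM] = 1/12

Work in coordinates with S = (0, 0), W = (1, 0), N = (0, 1).
1. J is the centroid of triangle NWS ⇒ J = (1/3, 1/3)
2. M is the midpoint of NJ ⇒ M = (1/6, 2/3)
3. D lies on line WS with WD:DS = 2:1 ⇒ D = (1/3, 0)
2·[DMN] = 1/18, 2·[SWM] = 2/3
[DMN]:[SWM] = 1/18:2/3 = 1/12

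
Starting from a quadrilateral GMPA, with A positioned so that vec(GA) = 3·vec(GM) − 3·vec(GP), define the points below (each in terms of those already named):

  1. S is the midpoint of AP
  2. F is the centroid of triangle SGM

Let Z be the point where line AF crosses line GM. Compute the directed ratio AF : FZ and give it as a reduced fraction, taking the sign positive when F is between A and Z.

Choose coordinates G = (0, 0), M = (1, 0), P = (0, 1), A = (3, -3).
1. S is the midpoint of AP ⇒ S = (3/2, -1)
2. F is the centroid of triangle SGM ⇒ F = (5/6, -1/3)
line AF meets GM at Z = (9/16, 0)
F = A + t·(Z−A) with t = 8/9, so AF:FZ = 8/9:1/9

AF:FZ = 8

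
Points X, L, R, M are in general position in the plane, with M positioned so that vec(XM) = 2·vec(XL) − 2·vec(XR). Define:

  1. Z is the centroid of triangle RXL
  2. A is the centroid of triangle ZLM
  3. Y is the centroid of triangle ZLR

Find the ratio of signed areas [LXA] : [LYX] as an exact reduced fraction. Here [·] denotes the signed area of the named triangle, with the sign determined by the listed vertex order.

[LXA]:[LYX] = 5/4

Work in coordinates with X = (0, 0), L = (1, 0), R = (0, 1), M = (2, -2).
1. Z is the centroid of triangle RXL ⇒ Z = (1/3, 1/3)
2. A is the centroid of triangle ZLM ⇒ A = (10/9, -5/9)
3. Y is the centroid of triangle ZLR ⇒ Y = (4/9, 4/9)
2·[LXA] = 5/9, 2·[LYX] = 4/9
[LXA]:[LYX] = 5/9:4/9 = 5/4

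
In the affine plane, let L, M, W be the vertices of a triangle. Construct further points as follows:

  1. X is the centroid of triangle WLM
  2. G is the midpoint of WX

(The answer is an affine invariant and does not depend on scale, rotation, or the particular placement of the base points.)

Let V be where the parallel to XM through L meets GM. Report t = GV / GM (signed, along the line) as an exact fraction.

Choose coordinates L = (0, 0), M = (1, 0), W = (0, 1).
1. X is the centroid of triangle WLM ⇒ X = (1/3, 1/3)
2. G is the midpoint of WX ⇒ G = (1/6, 2/3)
through L parallel to XM: direction (2/3, -1/3); meets GM at V = (8/3, -4/3)
V = G + t·(M−G) with t = 3

t = 3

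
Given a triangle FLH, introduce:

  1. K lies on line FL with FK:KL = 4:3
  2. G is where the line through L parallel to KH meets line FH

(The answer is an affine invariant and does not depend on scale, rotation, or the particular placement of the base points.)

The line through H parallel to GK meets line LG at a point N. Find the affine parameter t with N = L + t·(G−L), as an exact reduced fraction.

t = 11/7

Set F = (0, 0), L = (1, 0), H = (0, 1); any affine frame gives the same invariant.
1. K lies on line FL with FK:KL = 4:3 ⇒ K = (4/7, 0)
2. G is where the line through L parallel to KH meets line FH ⇒ G = (0, 7/4)
through H parallel to GK: direction (4/7, -7/4); meets LG at N = (-4/7, 11/4)
N = L + t·(G−L) with t = 11/7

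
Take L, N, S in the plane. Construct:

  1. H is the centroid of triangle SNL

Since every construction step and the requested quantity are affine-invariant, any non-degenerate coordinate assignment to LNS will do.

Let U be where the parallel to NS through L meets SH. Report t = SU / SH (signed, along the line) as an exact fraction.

Choose coordinates L = (0, 0), N = (1, 0), S = (0, 1).
1. H is the centroid of triangle SNL ⇒ H = (1/3, 1/3)
through L parallel to NS: direction (-1, 1); meets SH at U = (1, -1)
U = S + t·(H−S) with t = 3

t = 3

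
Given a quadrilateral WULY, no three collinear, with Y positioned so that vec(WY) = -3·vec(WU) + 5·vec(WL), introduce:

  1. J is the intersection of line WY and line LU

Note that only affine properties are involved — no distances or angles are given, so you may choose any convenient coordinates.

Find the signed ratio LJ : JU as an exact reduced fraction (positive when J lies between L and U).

Choose coordinates W = (0, 0), U = (1, 0), L = (0, 1), Y = (-3, 5).
1. J is the intersection of line WY and line LU ⇒ J = (-3/2, 5/2)
J = L + t·(U−L) with t = -3/2, so LJ:JU = t:(1−t) = -3/2:5/2

LJ:JU = -3/5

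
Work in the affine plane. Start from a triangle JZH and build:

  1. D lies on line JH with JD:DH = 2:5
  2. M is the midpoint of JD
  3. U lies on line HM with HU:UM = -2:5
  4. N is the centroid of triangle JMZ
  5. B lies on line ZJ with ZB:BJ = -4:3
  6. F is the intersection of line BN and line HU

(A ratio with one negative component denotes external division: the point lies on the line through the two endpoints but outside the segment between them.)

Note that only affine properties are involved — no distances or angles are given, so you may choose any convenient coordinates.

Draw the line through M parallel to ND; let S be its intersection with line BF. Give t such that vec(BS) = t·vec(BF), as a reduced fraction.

Choose coordinates J = (0, 0), Z = (1, 0), H = (0, 1).
1. D lies on line JH with JD:DH = 2:5 ⇒ D = (0, 2/7)
2. M is the midpoint of JD ⇒ M = (0, 1/7)
3. U lies on line HM with HU:UM = -2:5 ⇒ U = (0, 11/7)
4. N is the centroid of triangle JMZ ⇒ N = (1/3, 1/21)
5. B lies on line ZJ with ZB:BJ = -4:3 ⇒ B = (-3, 0)
6. F is the intersection of line BN and line HU ⇒ F = (0, 3/70)
through M parallel to ND: direction (-1/3, 5/21); meets BF at S = (7/51, 16/357)
S = B + t·(F−B) with t = 160/153

t = 160/153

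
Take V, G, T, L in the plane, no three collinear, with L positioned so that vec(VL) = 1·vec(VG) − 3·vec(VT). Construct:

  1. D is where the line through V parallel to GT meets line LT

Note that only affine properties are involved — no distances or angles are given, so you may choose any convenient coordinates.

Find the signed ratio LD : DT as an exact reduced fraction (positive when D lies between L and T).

LD:DT = 2

Choose coordinates V = (0, 0), G = (1, 0), T = (0, 1), L = (1, -3).
1. D is where the line through V parallel to GT meets line LT ⇒ D = (1/3, -1/3)
D = L + t·(T−L) with t = 2/3, so LD:DT = t:(1−t) = 2/3:1/3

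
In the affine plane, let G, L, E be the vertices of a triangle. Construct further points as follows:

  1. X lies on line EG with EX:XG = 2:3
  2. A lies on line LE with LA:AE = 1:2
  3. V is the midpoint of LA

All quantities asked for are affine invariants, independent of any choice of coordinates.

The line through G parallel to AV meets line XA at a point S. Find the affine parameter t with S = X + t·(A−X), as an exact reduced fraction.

Assign G = (0, 0), L = (1, 0), E = (0, 1) — the answer is frame-independent, so this choice is without loss of generality.
1. X lies on line EG with EX:XG = 2:3 ⇒ X = (0, 3/5)
2. A lies on line LE with LA:AE = 1:2 ⇒ A = (2/3, 1/3)
3. V is the midpoint of LA ⇒ V = (5/6, 1/6)
through G parallel to AV: direction (1/6, -1/6); meets XA at S = (-1, 1)
S = X + t·(A−X) with t = -3/2

t = -3/2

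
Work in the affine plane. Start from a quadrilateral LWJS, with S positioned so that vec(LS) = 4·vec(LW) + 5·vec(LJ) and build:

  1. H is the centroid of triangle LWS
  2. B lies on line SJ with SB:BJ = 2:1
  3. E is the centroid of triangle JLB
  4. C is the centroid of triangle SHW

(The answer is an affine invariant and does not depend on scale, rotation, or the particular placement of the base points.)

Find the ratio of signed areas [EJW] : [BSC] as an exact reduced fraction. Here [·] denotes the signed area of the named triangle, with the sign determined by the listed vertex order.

[EJW]:[BSC] = -5/24

Set L = (0, 0), W = (1, 0), J = (0, 1), S = (4, 5); any affine frame gives the same invariant.
1. H is the centroid of triangle LWS ⇒ H = (5/3, 5/3)
2. B lies on line SJ with SB:BJ = 2:1 ⇒ B = (4/3, 7/3)
3. E is the centroid of triangle JLB ⇒ E = (4/9, 10/9)
4. C is the centroid of triangle SHW ⇒ C = (20/9, 20/9)
2·[EJW] = 5/9, 2·[BSC] = -8/3
[EJW]:[BSC] = 5/9:-8/3 = -5/24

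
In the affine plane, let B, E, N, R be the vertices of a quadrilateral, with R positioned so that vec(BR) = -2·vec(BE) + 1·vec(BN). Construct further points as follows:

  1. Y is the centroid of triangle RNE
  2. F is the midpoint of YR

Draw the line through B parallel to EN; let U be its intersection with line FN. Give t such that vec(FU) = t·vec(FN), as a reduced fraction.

t = 1/4

Choose coordinates B = (0, 0), E = (1, 0), N = (0, 1), R = (-2, 1).
1. Y is the centroid of triangle RNE ⇒ Y = (-1/3, 2/3)
2. F is the midpoint of YR ⇒ F = (-7/6, 5/6)
through B parallel to EN: direction (-1, 1); meets FN at U = (-7/8, 7/8)
U = F + t·(N−F) with t = 1/4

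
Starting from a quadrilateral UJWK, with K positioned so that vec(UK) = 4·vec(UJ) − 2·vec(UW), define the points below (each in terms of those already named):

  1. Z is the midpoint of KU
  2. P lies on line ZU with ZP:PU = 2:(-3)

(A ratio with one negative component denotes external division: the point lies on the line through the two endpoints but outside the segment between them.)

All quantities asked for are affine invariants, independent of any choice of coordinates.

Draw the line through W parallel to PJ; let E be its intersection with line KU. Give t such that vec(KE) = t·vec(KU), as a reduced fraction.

Work in coordinates with U = (0, 0), J = (1, 0), W = (0, 1), K = (4, -2).
1. Z is the midpoint of KU ⇒ Z = (2, -1)
2. P lies on line ZU with ZP:PU = 2:(-3) ⇒ P = (6, -3)
through W parallel to PJ: direction (-5, 3); meets KU at E = (10, -5)
E = K + t·(U−K) with t = -3/2

t = -3/2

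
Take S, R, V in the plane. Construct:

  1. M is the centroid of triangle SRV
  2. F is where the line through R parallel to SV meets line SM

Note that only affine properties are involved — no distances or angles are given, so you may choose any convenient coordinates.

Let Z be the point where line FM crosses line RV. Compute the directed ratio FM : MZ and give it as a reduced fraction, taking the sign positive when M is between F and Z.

FM:MZ = -4

Work in coordinates with S = (0, 0), R = (1, 0), V = (0, 1).
1. M is the centroid of triangle SRV ⇒ M = (1/3, 1/3)
2. F is where the line through R parallel to SV meets line SM ⇒ F = (1, 1)
line FM meets RV at Z = (1/2, 1/2)
M = F + t·(Z−F) with t = 4/3, so FM:MZ = 4/3:-1/3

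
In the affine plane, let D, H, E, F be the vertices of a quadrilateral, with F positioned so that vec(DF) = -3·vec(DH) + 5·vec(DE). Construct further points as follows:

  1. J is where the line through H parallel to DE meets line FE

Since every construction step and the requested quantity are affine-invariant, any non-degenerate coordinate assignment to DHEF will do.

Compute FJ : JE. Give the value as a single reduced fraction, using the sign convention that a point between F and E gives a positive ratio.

FJ:JE = -4

Choose coordinates D = (0, 0), H = (1, 0), E = (0, 1), F = (-3, 5).
1. J is where the line through H parallel to DE meets line FE ⇒ J = (1, -1/3)
J = F + t·(E−F) with t = 4/3, so FJ:JE = t:(1−t) = 4/3:-1/3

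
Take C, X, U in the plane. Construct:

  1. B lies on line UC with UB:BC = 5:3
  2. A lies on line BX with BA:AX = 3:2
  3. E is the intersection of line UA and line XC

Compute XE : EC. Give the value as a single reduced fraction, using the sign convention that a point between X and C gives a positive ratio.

Work in coordinates with C = (0, 0), X = (1, 0), U = (0, 1).
1. B lies on line UC with UB:BC = 5:3 ⇒ B = (0, 3/8)
2. A lies on line BX with BA:AX = 3:2 ⇒ A = (3/5, 3/20)
3. E is the intersection of line UA and line XC ⇒ E = (12/17, 0)
E = X + t·(C−X) with t = 5/17, so XE:EC = t:(1−t) = 5/17:12/17

XE:EC = 5/12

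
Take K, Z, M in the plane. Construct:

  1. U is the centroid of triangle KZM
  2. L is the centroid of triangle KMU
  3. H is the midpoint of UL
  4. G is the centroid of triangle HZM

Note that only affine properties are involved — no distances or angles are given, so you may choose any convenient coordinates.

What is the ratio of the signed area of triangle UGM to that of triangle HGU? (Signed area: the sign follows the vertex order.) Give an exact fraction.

[UGM]:[HGU] = -5

Assign K = (0, 0), Z = (1, 0), M = (0, 1) — the answer is frame-independent, so this choice is without loss of generality.
1. U is the centroid of triangle KZM ⇒ U = (1/3, 1/3)
2. L is the centroid of triangle KMU ⇒ L = (1/9, 4/9)
3. H is the midpoint of UL ⇒ H = (2/9, 7/18)
4. G is the centroid of triangle HZM ⇒ G = (11/27, 25/54)
2·[UGM] = 5/54, 2·[HGU] = -1/54
[UGM]:[HGU] = 5/54:-1/54 = -5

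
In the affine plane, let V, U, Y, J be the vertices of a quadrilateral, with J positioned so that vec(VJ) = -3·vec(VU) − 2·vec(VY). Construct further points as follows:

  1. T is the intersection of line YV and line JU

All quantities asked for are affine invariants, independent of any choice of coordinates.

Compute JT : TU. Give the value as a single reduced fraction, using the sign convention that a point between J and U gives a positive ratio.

JT:TU = 3

Assign V = (0, 0), U = (1, 0), Y = (0, 1), J = (-3, -2) — the answer is frame-independent, so this choice is without loss of generality.
1. T is the intersection of line YV and line JU ⇒ T = (0, -1/2)
T = J + t·(U−J) with t = 3/4, so JT:TU = t:(1−t) = 3/4:1/4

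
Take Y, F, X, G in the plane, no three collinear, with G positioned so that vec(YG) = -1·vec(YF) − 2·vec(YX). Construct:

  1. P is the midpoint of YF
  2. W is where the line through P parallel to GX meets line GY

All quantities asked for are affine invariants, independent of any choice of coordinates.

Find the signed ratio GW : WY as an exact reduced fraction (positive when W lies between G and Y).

Work in coordinates with Y = (0, 0), F = (1, 0), X = (0, 1), G = (-1, -2).
1. P is the midpoint of YF ⇒ P = (1/2, 0)
2. W is where the line through P parallel to GX meets line GY ⇒ W = (3/2, 3)
W = G + t·(Y−G) with t = 5/2, so GW:WY = t:(1−t) = 5/2:-3/2

GW:WY = -5/3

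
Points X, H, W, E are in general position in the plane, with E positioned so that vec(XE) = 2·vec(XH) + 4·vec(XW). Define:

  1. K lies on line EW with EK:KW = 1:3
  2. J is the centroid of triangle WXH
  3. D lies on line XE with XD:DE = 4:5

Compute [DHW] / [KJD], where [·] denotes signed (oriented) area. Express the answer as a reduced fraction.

Work in coordinates with X = (0, 0), H = (1, 0), W = (0, 1), E = (2, 4).
1. K lies on line EW with EK:KW = 1:3 ⇒ K = (3/2, 13/4)
2. J is the centroid of triangle WXH ⇒ J = (1/3, 1/3)
3. D lies on line XE with XD:DE = 4:5 ⇒ D = (8/9, 16/9)
2·[DHW] = -5/3, 2·[KJD] = -7/108
[DHW]:[KJD] = -5/3:-7/108 = 180/7

[DHW]:[KJD] = 180/7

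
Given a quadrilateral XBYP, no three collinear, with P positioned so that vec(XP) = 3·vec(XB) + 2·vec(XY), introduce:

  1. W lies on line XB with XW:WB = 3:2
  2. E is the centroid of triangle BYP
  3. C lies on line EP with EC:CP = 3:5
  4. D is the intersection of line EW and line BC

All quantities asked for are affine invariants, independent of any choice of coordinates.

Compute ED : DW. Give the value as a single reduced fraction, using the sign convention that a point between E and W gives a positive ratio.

ED:DW = -10/11

Assign X = (0, 0), B = (1, 0), Y = (0, 1), P = (3, 2) — the answer is frame-independent, so this choice is without loss of generality.
1. W lies on line XB with XW:WB = 3:2 ⇒ W = (3/5, 0)
2. E is the centroid of triangle BYP ⇒ E = (4/3, 1)
3. C lies on line EP with EC:CP = 3:5 ⇒ C = (47/24, 11/8)
4. D is the intersection of line EW and line BC ⇒ D = (26/3, 11)
D = E + t·(W−E) with t = -10, so ED:DW = t:(1−t) = -10:11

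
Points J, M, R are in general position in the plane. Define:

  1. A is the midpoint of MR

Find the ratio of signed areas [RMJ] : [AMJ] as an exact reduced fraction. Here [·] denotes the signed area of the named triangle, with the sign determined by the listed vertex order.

Assign J = (0, 0), M = (1, 0), R = (0, 1) — the answer is frame-independent, so this choice is without loss of generality.
1. A is the midpoint of MR ⇒ A = (1/2, 1/2)
2·[RMJ] = -1, 2·[AMJ] = -1/2
[RMJ]:[AMJ] = -1:-1/2 = 2

[RMJ]:[AMJ] = 2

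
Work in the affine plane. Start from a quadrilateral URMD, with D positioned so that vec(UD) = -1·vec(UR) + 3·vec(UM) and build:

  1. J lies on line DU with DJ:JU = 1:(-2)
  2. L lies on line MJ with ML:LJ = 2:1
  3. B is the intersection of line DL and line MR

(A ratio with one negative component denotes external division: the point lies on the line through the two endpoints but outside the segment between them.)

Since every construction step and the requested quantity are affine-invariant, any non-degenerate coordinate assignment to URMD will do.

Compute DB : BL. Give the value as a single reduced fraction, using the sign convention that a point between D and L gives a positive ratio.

DB:BL = -1/2

Choose coordinates U = (0, 0), R = (1, 0), M = (0, 1), D = (-1, 3).
1. J lies on line DU with DJ:JU = 1:(-2) ⇒ J = (-2, 6)
2. L lies on line MJ with ML:LJ = 2:1 ⇒ L = (-4/3, 13/3)
3. B is the intersection of line DL and line MR ⇒ B = (-2/3, 5/3)
B = D + t·(L−D) with t = -1, so DB:BL = t:(1−t) = -1:2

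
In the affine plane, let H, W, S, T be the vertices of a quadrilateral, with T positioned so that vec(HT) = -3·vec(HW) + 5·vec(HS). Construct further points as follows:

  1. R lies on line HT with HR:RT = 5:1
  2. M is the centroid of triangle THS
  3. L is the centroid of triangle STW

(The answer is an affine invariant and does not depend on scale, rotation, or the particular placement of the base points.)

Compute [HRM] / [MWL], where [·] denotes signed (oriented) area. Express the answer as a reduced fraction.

Assign H = (0, 0), W = (1, 0), S = (0, 1), T = (-3, 5) — the answer is frame-independent, so this choice is without loss of generality.
1. R lies on line HT with HR:RT = 5:1 ⇒ R = (-5/2, 25/6)
2. M is the centroid of triangle THS ⇒ M = (-1, 2)
3. L is the centroid of triangle STW ⇒ L = (-2/3, 2)
2·[HRM] = -5/6, 2·[MWL] = 2/3
[HRM]:[MWL] = -5/6:2/3 = -5/4

[HRM]:[MWL] = -5/4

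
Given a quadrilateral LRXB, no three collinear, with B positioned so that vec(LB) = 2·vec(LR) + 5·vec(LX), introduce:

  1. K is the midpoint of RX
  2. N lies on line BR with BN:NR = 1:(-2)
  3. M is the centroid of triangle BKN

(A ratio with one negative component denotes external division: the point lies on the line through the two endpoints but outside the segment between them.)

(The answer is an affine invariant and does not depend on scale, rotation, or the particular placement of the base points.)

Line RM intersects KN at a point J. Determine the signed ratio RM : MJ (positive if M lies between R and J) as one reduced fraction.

RM:MJ = 5

Set L = (0, 0), R = (1, 0), X = (0, 1), B = (2, 5); any affine frame gives the same invariant.
1. K is the midpoint of RX ⇒ K = (1/2, 1/2)
2. N lies on line BR with BN:NR = 1:(-2) ⇒ N = (3, 10)
3. M is the centroid of triangle BKN ⇒ M = (11/6, 31/6)
line RM meets KN at J = (2, 31/5)
M = R + t·(J−R) with t = 5/6, so RM:MJ = 5/6:1/6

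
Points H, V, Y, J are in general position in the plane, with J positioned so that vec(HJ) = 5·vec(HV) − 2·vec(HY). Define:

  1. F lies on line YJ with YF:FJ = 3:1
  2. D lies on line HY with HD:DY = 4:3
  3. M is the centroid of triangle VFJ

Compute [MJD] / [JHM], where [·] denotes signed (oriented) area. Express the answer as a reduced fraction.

Set H = (0, 0), V = (1, 0), Y = (0, 1), J = (5, -2); any affine frame gives the same invariant.
1. F lies on line YJ with YF:FJ = 3:1 ⇒ F = (15/4, -5/4)
2. D lies on line HY with HD:DY = 4:3 ⇒ D = (0, 4/7)
3. M is the centroid of triangle VFJ ⇒ M = (13/4, -13/12)
2·[MJD] = -1/12, 2·[JHM] = -13/12
[MJD]:[JHM] = -1/12:-13/12 = 1/13

[MJD]:[JHM] = 1/13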